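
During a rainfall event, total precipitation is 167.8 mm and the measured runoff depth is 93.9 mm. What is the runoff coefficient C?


The runoff coefficient C = runoff depth / rainfall depth.
C = 93.9 / 167.8
  = 0.5596.

0.5596


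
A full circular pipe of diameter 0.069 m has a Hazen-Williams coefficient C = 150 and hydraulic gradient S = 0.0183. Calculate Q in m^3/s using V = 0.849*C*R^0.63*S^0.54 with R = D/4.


For a full circular pipe, R = D/4 = 0.069/4 = 0.0173 m.
V = 0.849 * 150 * 0.0173^0.63 * 0.0183^0.54
  = 0.849 * 150 * 0.077478 * 0.115272
  = 1.1374 m/s.
Pipe area A = pi*D^2/4 = pi*0.069^2/4 = 0.0037 m^2.
Q = A * V = 0.0037 * 1.1374 = 0.0043 m^3/s.

0.0043


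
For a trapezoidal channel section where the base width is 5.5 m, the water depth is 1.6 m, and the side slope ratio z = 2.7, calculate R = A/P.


For a trapezoidal section with side slope z:
A = (b + z*y)*y = (5.5 + 2.7*1.6)*1.6 = 15.712 m^2.
P = b + 2*y*sqrt(1 + z^2) = 5.5 + 2*1.6*sqrt(1 + 2.7^2) = 14.714 m.
R = A/P = 15.712 / 14.714 = 1.0679 m.

1.0679


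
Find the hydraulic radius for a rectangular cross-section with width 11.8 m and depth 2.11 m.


For a rectangular section:
Flow area A = b * y = 11.8 * 2.11 = 24.9 m^2.
Wetted perimeter P = b + 2y = 11.8 + 2*2.11 = 16.02 m.
Hydraulic radius R = A/P = 24.9 / 16.02 = 1.5542 m.

1.5542


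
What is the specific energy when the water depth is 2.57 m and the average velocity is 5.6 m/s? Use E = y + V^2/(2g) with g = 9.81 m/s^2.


Specific energy E = y + V^2/(2g).
Velocity head = V^2/(2g) = 5.6^2 / (2*9.81) = 31.36 / 19.62 = 1.5984 m.
E = 2.57 + 1.5984 = 4.1684 m.

4.1684


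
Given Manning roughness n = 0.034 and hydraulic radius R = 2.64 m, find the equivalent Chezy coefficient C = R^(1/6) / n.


The Chezy coefficient relates to Manning's n through C = R^(1/6) / n.
R^(1/6) = 2.64^(1/6) = 1.175621.
C = 1.175621 / 0.034 = 34.58 m^(1/2)/s.

34.58


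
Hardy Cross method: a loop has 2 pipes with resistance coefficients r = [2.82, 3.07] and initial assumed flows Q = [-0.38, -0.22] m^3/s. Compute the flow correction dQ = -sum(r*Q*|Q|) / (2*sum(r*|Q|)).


Numerator terms (r*Q*|Q|): 2.82*-0.38*|-0.38| = -0.4072; 3.07*-0.22*|-0.22| = -0.1486.
Sum of numerator = -0.5558.
Denominator terms (r*|Q|): 2.82*|-0.38| = 1.0716; 3.07*|-0.22| = 0.6754.
2 * sum of denominator = 2 * 1.747 = 3.494.
dQ = --0.5558 / 3.494 = 0.1591 m^3/s.

0.1591


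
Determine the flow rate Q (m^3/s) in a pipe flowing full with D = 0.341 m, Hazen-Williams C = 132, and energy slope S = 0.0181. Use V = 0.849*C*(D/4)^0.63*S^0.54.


For a full circular pipe, R = D/4 = 0.341/4 = 0.0853 m.
V = 0.849 * 132 * 0.0853^0.63 * 0.0181^0.54
  = 0.849 * 132 * 0.212001 * 0.11459
  = 2.7225 m/s.
Pipe area A = pi*D^2/4 = pi*0.341^2/4 = 0.0913 m^2.
Q = A * V = 0.0913 * 2.7225 = 0.2486 m^3/s.

0.2486


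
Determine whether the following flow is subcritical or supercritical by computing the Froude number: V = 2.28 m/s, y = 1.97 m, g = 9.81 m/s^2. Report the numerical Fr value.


The Froude number is defined as Fr = V / sqrt(g*y).
g*y = 9.81 * 1.97 = 19.3257.
sqrt(g*y) = sqrt(19.3257) = 4.3961.
Fr = 2.28 / 4.3961 = 0.5186.
Since Fr < 1, the flow is subcritical.

0.5186


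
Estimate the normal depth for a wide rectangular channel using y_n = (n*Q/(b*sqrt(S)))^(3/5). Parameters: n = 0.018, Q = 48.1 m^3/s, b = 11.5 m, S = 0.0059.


We use the wide-channel approximation y_n = (n*Q/(b*sqrt(S)))^(3/5).
sqrt(S) = sqrt(0.0059) = 0.076811.
Numerator: n*Q = 0.018 * 48.1 = 0.8658.
Denominator: b*sqrt(S) = 11.5 * 0.076811 = 0.883327.
arg = 0.9802.
y_n = 0.9802^(3/5) = 0.988 m.

0.988


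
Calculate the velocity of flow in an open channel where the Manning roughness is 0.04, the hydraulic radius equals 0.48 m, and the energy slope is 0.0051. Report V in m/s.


Manning's equation gives V = (1/n) * R^(2/3) * S^(1/2).
First, compute R^(2/3) = 0.48^(2/3) = 0.613.
Next, S^(1/2) = 0.0051^(1/2) = 0.071414.
Then 1/n = 1/0.04 = 25.0.
V = 25.0 * 0.613 * 0.071414 = 1.0945 m/s.

1.0945


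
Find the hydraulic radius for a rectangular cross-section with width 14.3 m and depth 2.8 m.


For a rectangular section:
Flow area A = b * y = 14.3 * 2.8 = 40.04 m^2.
Wetted perimeter P = b + 2y = 14.3 + 2*2.8 = 19.9 m.
Hydraulic radius R = A/P = 40.04 / 19.9 = 2.0121 m.

2.0121


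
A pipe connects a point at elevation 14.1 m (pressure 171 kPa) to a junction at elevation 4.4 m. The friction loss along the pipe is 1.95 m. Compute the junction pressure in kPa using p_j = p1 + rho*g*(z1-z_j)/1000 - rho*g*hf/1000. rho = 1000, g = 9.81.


Junction pressure: p_j = p1 + rho*g*(z1 - z_j)/1000 - rho*g*hf/1000.
Elevation term = 1000*9.81*(14.1 - 4.4)/1000 = 95.157 kPa.
Friction term = 1000*9.81*1.95/1000 = 19.13 kPa.
p_j = 171 + 95.157 - 19.13 = 247.03 kPa.

247.03


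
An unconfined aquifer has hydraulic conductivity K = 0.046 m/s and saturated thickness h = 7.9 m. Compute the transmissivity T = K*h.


Transmissivity is defined as T = K * h.
T = 0.046 * 7.9
  = 0.3634 m^2/s.

0.3634


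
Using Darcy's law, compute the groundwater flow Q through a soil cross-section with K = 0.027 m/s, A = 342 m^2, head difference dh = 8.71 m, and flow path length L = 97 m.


Darcy's law: Q = K * A * i, where i = dh/L.
Hydraulic gradient i = 8.71 / 97 = 0.089794.
Q = 0.027 * 342 * 0.089794
  = 0.8292 m^3/s.

0.8292


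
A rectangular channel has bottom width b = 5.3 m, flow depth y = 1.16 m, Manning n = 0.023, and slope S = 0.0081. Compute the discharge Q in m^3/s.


For a rectangular channel, the cross-sectional area A = b * y = 5.3 * 1.16 = 6.15 m^2.
The wetted perimeter P = b + 2y = 5.3 + 2*1.16 = 7.62 m.
Hydraulic radius R = A/P = 6.15/7.62 = 0.8068 m.
Velocity V = (1/n)*R^(2/3)*S^(1/2) = (1/0.023)*0.8068^(2/3)*0.0081^(1/2) = 3.3913 m/s.
Discharge Q = A * V = 6.15 * 3.3913 = 20.85 m^3/s.

20.85


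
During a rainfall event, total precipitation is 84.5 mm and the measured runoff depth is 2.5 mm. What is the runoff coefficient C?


The runoff coefficient C = runoff depth / rainfall depth.
C = 2.5 / 84.5
  = 0.0296.

0.0296


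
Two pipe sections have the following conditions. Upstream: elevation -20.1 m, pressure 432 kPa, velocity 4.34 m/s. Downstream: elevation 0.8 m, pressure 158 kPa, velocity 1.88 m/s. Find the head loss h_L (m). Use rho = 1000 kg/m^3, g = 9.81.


Total head at each section: H = z + p/(rho*g) + V^2/(2g).
H1 = -20.1 + 432*1000/(1000*9.81) + 4.34^2/(2*9.81)
   = -20.1 + 44.037 + 0.96
   = 24.897 m.
H2 = 0.8 + 158*1000/(1000*9.81) + 1.88^2/(2*9.81)
   = 0.8 + 16.106 + 0.1801
   = 17.086 m.
h_L = H1 - H2 = 24.897 - 17.086 = 7.811 m.

7.811


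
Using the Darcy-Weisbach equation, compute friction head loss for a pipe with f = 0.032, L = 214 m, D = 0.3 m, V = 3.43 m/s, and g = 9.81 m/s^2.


Darcy-Weisbach equation: h_f = f * (L/D) * V^2/(2g).
f * L/D = 0.032 * 214/0.3 = 22.8267.
V^2/(2g) = 3.43^2 / (2*9.81) = 11.7649 / 19.62 = 0.5996 m.
h_f = 22.8267 * 0.5996 = 13.688 m.

13.688


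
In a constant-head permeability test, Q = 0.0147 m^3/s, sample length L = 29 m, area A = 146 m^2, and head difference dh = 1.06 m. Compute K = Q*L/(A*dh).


From K = Q*L / (A*dh):
Numerator: Q*L = 0.0147 * 29 = 0.4263.
Denominator: A*dh = 146 * 1.06 = 154.76.
K = 0.4263 / 154.76 = 0.002755 m/s.

0.002755


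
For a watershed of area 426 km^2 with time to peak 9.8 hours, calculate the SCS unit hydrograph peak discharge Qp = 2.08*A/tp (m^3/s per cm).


SCS formula: Qp = 2.08 * A / tp.
Qp = 2.08 * 426 / 9.8
   = 886.08 / 9.8
   = 90.42 m^3/s per cm.

90.42


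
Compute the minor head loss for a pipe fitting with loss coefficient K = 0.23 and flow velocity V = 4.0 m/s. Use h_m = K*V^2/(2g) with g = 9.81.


Minor loss formula: h_m = K * V^2/(2g).
V^2 = 4.0^2 = 16.0.
V^2/(2g) = 16.0 / 19.62 = 0.8155 m.
h_m = 0.23 * 0.8155 = 0.1876 m.

0.1876


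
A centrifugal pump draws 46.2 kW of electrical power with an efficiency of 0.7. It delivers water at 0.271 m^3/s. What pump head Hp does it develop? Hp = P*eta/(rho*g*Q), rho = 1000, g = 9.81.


Pump head formula: Hp = P * eta / (rho * g * Q).
Numerator: P * eta = 46.2 * 1000 * 0.7 = 32340.0 W.
Denominator: rho * g * Q = 1000 * 9.81 * 0.271 = 2658.51.
Hp = 32340.0 / 2658.51 = 12.16 m.

12.16


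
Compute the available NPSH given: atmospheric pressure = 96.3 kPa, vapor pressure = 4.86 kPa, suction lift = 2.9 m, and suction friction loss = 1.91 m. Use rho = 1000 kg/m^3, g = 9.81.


NPSHa = p_atm/(rho*g) - z_s - hf_s - p_vap/(rho*g).
p_atm/(rho*g) = 96.3*1000 / (1000*9.81) = 9.817 m.
p_vap/(rho*g) = 4.86*1000 / (1000*9.81) = 0.495 m.
NPSHa = 9.817 - 2.9 - 1.91 - 0.495
      = 4.51 m.

4.51


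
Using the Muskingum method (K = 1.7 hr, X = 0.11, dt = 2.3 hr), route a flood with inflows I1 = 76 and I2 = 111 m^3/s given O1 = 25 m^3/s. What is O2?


Muskingum coefficients:
denom = 2*K*(1-X) + dt = 2*1.7*(1-0.11) + 2.3 = 5.326.
C0 = (dt - 2*K*X)/denom = (2.3 - 2*1.7*0.11)/5.326 = 0.3616.
C1 = (dt + 2*K*X)/denom = (2.3 + 2*1.7*0.11)/5.326 = 0.5021.
C2 = (2*K*(1-X) - dt)/denom = 0.1363.
O2 = C0*I2 + C1*I1 + C2*O1
   = 0.3616*111 + 0.5021*76 + 0.1363*25
   = 81.7 m^3/s.

81.7


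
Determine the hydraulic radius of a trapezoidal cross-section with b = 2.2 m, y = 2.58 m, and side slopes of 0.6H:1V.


For a trapezoidal section with side slope z:
A = (b + z*y)*y = (2.2 + 0.6*2.58)*2.58 = 9.67 m^2.
P = b + 2*y*sqrt(1 + z^2) = 2.2 + 2*2.58*sqrt(1 + 0.6^2) = 8.218 m.
R = A/P = 9.67 / 8.218 = 1.1767 m.

1.1767


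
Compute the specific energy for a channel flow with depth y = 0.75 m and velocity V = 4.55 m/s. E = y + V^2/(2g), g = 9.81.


Specific energy E = y + V^2/(2g).
Velocity head = V^2/(2g) = 4.55^2 / (2*9.81) = 20.7025 / 19.62 = 1.0552 m.
E = 0.75 + 1.0552 = 1.8052 m.

1.8052


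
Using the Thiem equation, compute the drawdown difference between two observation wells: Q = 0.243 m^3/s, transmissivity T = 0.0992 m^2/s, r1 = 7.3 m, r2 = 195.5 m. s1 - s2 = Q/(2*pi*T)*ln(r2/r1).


Thiem equation: s1 - s2 = Q/(2*pi*T) * ln(r2/r1).
ln(r2/r1) = ln(195.5/7.3) = 3.2877.
Q/(2*pi*T) = 0.243 / (2*pi*0.0992) = 0.243 / 0.6233 = 0.3899.
s1 - s2 = 0.3899 * 3.2877 = 1.2818 m.

1.2818


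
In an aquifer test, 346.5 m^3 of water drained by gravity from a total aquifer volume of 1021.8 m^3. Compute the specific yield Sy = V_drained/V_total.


Specific yield Sy = Volume drained / Total volume.
Sy = 346.5 / 1021.8
   = 0.3391.

0.3391


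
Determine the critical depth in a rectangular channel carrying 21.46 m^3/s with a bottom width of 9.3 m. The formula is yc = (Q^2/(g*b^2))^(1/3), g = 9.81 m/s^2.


Using yc = (Q^2 / (g * b^2))^(1/3):
Q^2 = 21.46^2 = 460.53.
g * b^2 = 9.81 * 9.3^2 = 9.81 * 86.49 = 848.47.
Q^2 / (g*b^2) = 460.53 / 848.47 = 0.5428.
yc = 0.5428^(1/3) = 0.8157 m.

0.8157


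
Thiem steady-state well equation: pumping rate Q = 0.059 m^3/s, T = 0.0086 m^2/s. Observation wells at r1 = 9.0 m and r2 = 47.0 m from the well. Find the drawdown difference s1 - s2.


Thiem equation: s1 - s2 = Q/(2*pi*T) * ln(r2/r1).
ln(r2/r1) = ln(47.0/9.0) = 1.6529.
Q/(2*pi*T) = 0.059 / (2*pi*0.0086) = 0.059 / 0.054 = 1.0919.
s1 - s2 = 1.0919 * 1.6529 = 1.8048 m.

1.8048


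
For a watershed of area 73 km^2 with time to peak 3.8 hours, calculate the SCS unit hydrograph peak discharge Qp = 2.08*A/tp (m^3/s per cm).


SCS formula: Qp = 2.08 * A / tp.
Qp = 2.08 * 73 / 3.8
   = 151.84 / 3.8
   = 39.96 m^3/s per cm.

39.96


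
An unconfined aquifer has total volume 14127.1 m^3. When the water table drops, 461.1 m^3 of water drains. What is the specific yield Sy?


Specific yield Sy = Volume drained / Total volume.
Sy = 461.1 / 14127.1
   = 0.0326.

0.0326


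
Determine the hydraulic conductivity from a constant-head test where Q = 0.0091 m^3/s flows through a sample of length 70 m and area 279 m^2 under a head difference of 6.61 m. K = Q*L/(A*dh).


From K = Q*L / (A*dh):
Numerator: Q*L = 0.0091 * 70 = 0.637.
Denominator: A*dh = 279 * 6.61 = 1844.19.
K = 0.637 / 1844.19 = 0.000345 m/s.

0.000345


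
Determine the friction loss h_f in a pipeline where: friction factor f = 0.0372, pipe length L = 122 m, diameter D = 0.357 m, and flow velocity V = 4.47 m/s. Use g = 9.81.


Darcy-Weisbach equation: h_f = f * (L/D) * V^2/(2g).
f * L/D = 0.0372 * 122/0.357 = 12.7126.
V^2/(2g) = 4.47^2 / (2*9.81) = 19.9809 / 19.62 = 1.0184 m.
h_f = 12.7126 * 1.0184 = 12.946 m.

12.946


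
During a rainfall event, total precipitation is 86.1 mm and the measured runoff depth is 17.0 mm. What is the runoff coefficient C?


The runoff coefficient C = runoff depth / rainfall depth.
C = 17.0 / 86.1
  = 0.1974.

0.1974


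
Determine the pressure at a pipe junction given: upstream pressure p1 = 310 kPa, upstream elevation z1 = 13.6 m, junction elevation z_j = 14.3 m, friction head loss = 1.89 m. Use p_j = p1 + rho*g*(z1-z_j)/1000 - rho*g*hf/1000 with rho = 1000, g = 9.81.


Junction pressure: p_j = p1 + rho*g*(z1 - z_j)/1000 - rho*g*hf/1000.
Elevation term = 1000*9.81*(13.6 - 14.3)/1000 = -6.867 kPa.
Friction term = 1000*9.81*1.89/1000 = 18.541 kPa.
p_j = 310 + -6.867 - 18.541 = 284.59 kPa.

284.59


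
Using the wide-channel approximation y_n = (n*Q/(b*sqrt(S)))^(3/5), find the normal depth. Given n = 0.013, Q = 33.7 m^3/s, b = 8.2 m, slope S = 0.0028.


We use the wide-channel approximation y_n = (n*Q/(b*sqrt(S)))^(3/5).
sqrt(S) = sqrt(0.0028) = 0.052915.
Numerator: n*Q = 0.013 * 33.7 = 0.4381.
Denominator: b*sqrt(S) = 8.2 * 0.052915 = 0.433903.
arg = 1.0097.
y_n = 1.0097^(3/5) = 1.0058 m.

1.0058


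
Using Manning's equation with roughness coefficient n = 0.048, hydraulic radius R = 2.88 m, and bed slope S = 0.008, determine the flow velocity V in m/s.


Manning's equation gives V = (1/n) * R^(2/3) * S^(1/2).
First, compute R^(2/3) = 2.88^(2/3) = 2.0242.
Next, S^(1/2) = 0.008^(1/2) = 0.089443.
Then 1/n = 1/0.048 = 20.83.
V = 20.83 * 2.0242 * 0.089443 = 3.7719 m/s.

3.7719


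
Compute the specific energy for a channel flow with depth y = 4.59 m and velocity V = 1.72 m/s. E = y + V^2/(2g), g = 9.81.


Specific energy E = y + V^2/(2g).
Velocity head = V^2/(2g) = 1.72^2 / (2*9.81) = 2.9584 / 19.62 = 0.1508 m.
E = 4.59 + 0.1508 = 4.7408 m.

4.7408


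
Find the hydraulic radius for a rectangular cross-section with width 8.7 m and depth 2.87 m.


For a rectangular section:
Flow area A = b * y = 8.7 * 2.87 = 24.97 m^2.
Wetted perimeter P = b + 2y = 8.7 + 2*2.87 = 14.44 m.
Hydraulic radius R = A/P = 24.97 / 14.44 = 1.7292 m.

1.7292


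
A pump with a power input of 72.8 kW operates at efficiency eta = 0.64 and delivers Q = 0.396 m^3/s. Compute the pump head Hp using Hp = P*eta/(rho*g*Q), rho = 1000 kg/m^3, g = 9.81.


Pump head formula: Hp = P * eta / (rho * g * Q).
Numerator: P * eta = 72.8 * 1000 * 0.64 = 46592.0 W.
Denominator: rho * g * Q = 1000 * 9.81 * 0.396 = 3884.76.
Hp = 46592.0 / 3884.76 = 11.99 m.

11.99


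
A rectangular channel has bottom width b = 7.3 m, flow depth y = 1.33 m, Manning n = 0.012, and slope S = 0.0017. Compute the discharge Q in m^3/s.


For a rectangular channel, the cross-sectional area A = b * y = 7.3 * 1.33 = 9.71 m^2.
The wetted perimeter P = b + 2y = 7.3 + 2*1.33 = 9.96 m.
Hydraulic radius R = A/P = 9.71/9.96 = 0.9748 m.
Velocity V = (1/n)*R^(2/3)*S^(1/2) = (1/0.012)*0.9748^(2/3)*0.0017^(1/2) = 3.378 m/s.
Discharge Q = A * V = 9.71 * 3.378 = 32.797 m^3/s.

32.797


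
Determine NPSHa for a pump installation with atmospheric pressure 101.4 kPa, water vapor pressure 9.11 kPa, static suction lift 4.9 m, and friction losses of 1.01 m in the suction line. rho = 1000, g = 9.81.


NPSHa = p_atm/(rho*g) - z_s - hf_s - p_vap/(rho*g).
p_atm/(rho*g) = 101.4*1000 / (1000*9.81) = 10.336 m.
p_vap/(rho*g) = 9.11*1000 / (1000*9.81) = 0.929 m.
NPSHa = 10.336 - 4.9 - 1.01 - 0.929
      = 3.5 m.

3.5


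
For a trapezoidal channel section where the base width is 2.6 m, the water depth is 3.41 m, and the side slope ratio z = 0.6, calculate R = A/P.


For a trapezoidal section with side slope z:
A = (b + z*y)*y = (2.6 + 0.6*3.41)*3.41 = 15.843 m^2.
P = b + 2*y*sqrt(1 + z^2) = 2.6 + 2*3.41*sqrt(1 + 0.6^2) = 10.553 m.
R = A/P = 15.843 / 10.553 = 1.5012 m.

1.5012


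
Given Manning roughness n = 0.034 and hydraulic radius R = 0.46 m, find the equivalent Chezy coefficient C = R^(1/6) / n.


The Chezy coefficient relates to Manning's n through C = R^(1/6) / n.
R^(1/6) = 0.46^(1/6) = 0.878604.
C = 0.878604 / 0.034 = 25.84 m^(1/2)/s.

25.84


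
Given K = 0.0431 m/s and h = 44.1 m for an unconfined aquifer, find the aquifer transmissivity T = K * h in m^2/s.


Transmissivity is defined as T = K * h.
T = 0.0431 * 44.1
  = 1.9007 m^2/s.

1.9007


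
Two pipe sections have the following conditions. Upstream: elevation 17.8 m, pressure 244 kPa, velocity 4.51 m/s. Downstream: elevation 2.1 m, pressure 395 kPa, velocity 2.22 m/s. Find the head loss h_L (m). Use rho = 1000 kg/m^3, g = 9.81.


Total head at each section: H = z + p/(rho*g) + V^2/(2g).
H1 = 17.8 + 244*1000/(1000*9.81) + 4.51^2/(2*9.81)
   = 17.8 + 24.873 + 1.0367
   = 43.709 m.
H2 = 2.1 + 395*1000/(1000*9.81) + 2.22^2/(2*9.81)
   = 2.1 + 40.265 + 0.2512
   = 42.616 m.
h_L = H1 - H2 = 43.709 - 42.616 = 1.093 m.

1.093


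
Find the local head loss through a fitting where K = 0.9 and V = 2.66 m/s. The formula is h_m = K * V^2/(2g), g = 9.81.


Minor loss formula: h_m = K * V^2/(2g).
V^2 = 2.66^2 = 7.0756.
V^2/(2g) = 7.0756 / 19.62 = 0.3606 m.
h_m = 0.9 * 0.3606 = 0.3246 m.

0.3246


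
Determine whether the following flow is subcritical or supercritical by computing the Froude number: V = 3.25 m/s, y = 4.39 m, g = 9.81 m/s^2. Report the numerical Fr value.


The Froude number is defined as Fr = V / sqrt(g*y).
g*y = 9.81 * 4.39 = 43.0659.
sqrt(g*y) = sqrt(43.0659) = 6.5625.
Fr = 3.25 / 6.5625 = 0.4952.
Since Fr < 1, the flow is subcritical.

0.4952


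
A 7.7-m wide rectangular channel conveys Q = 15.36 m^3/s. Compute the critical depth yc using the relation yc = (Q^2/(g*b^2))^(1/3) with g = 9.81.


Using yc = (Q^2 / (g * b^2))^(1/3):
Q^2 = 15.36^2 = 235.93.
g * b^2 = 9.81 * 7.7^2 = 9.81 * 59.29 = 581.63.
Q^2 / (g*b^2) = 235.93 / 581.63 = 0.4056.
yc = 0.4056^(1/3) = 0.7402 m.

0.7402


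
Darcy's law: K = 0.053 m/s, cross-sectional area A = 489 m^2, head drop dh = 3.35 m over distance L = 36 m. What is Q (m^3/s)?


Darcy's law: Q = K * A * i, where i = dh/L.
Hydraulic gradient i = 3.35 / 36 = 0.093056.
Q = 0.053 * 489 * 0.093056
  = 2.4117 m^3/s.

2.4117


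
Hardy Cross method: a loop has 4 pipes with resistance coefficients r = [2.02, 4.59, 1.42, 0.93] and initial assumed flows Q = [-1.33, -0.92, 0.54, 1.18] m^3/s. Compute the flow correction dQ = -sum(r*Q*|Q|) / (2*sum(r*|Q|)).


Numerator terms (r*Q*|Q|): 2.02*-1.33*|-1.33| = -3.5732; 4.59*-0.92*|-0.92| = -3.885; 1.42*0.54*|0.54| = 0.4141; 0.93*1.18*|1.18| = 1.2949.
Sum of numerator = -5.7492.
Denominator terms (r*|Q|): 2.02*|-1.33| = 2.6866; 4.59*|-0.92| = 4.2228; 1.42*|0.54| = 0.7668; 0.93*|1.18| = 1.0974.
2 * sum of denominator = 2 * 8.7736 = 17.5472.
dQ = --5.7492 / 17.5472 = 0.3276 m^3/s.

0.3276


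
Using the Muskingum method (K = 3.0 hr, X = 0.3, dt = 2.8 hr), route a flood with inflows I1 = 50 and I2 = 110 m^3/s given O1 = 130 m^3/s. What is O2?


Muskingum coefficients:
denom = 2*K*(1-X) + dt = 2*3.0*(1-0.3) + 2.8 = 7.0.
C0 = (dt - 2*K*X)/denom = (2.8 - 2*3.0*0.3)/7.0 = 0.1429.
C1 = (dt + 2*K*X)/denom = (2.8 + 2*3.0*0.3)/7.0 = 0.6571.
C2 = (2*K*(1-X) - dt)/denom = 0.2.
O2 = C0*I2 + C1*I1 + C2*O1
   = 0.1429*110 + 0.6571*50 + 0.2*130
   = 74.57 m^3/s.

74.57


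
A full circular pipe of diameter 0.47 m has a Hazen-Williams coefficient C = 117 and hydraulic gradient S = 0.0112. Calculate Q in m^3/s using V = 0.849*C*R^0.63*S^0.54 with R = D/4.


For a full circular pipe, R = D/4 = 0.47/4 = 0.1175 m.
V = 0.849 * 117 * 0.1175^0.63 * 0.0112^0.54
  = 0.849 * 117 * 0.259492 * 0.088426
  = 2.2793 m/s.
Pipe area A = pi*D^2/4 = pi*0.47^2/4 = 0.1735 m^2.
Q = A * V = 0.1735 * 2.2793 = 0.3954 m^3/s.

0.3954


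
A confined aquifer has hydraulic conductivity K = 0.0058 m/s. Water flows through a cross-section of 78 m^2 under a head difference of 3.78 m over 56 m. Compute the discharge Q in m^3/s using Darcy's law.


Darcy's law: Q = K * A * i, where i = dh/L.
Hydraulic gradient i = 3.78 / 56 = 0.0675.
Q = 0.0058 * 78 * 0.0675
  = 0.0305 m^3/s.

0.0305


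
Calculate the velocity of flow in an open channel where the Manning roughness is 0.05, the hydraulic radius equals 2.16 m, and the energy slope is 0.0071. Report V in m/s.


Manning's equation gives V = (1/n) * R^(2/3) * S^(1/2).
First, compute R^(2/3) = 2.16^(2/3) = 1.671.
Next, S^(1/2) = 0.0071^(1/2) = 0.084261.
Then 1/n = 1/0.05 = 20.0.
V = 20.0 * 1.671 * 0.084261 = 2.816 m/s.

2.816


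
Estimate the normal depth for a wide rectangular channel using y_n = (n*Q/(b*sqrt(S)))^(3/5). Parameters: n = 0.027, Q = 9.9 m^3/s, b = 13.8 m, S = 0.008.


We use the wide-channel approximation y_n = (n*Q/(b*sqrt(S)))^(3/5).
sqrt(S) = sqrt(0.008) = 0.089443.
Numerator: n*Q = 0.027 * 9.9 = 0.2673.
Denominator: b*sqrt(S) = 13.8 * 0.089443 = 1.234313.
arg = 0.2166.
y_n = 0.2166^(3/5) = 0.3993 m.

0.3993


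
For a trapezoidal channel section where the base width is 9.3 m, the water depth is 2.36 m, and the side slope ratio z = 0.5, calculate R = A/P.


For a trapezoidal section with side slope z:
A = (b + z*y)*y = (9.3 + 0.5*2.36)*2.36 = 24.733 m^2.
P = b + 2*y*sqrt(1 + z^2) = 9.3 + 2*2.36*sqrt(1 + 0.5^2) = 14.577 m.
R = A/P = 24.733 / 14.577 = 1.6967 m.

1.6967


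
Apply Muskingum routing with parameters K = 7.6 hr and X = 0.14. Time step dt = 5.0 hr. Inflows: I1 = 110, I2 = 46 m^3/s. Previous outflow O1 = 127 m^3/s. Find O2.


Muskingum coefficients:
denom = 2*K*(1-X) + dt = 2*7.6*(1-0.14) + 5.0 = 18.072.
C0 = (dt - 2*K*X)/denom = (5.0 - 2*7.6*0.14)/18.072 = 0.1589.
C1 = (dt + 2*K*X)/denom = (5.0 + 2*7.6*0.14)/18.072 = 0.3944.
C2 = (2*K*(1-X) - dt)/denom = 0.4467.
O2 = C0*I2 + C1*I1 + C2*O1
   = 0.1589*46 + 0.3944*110 + 0.4467*127
   = 107.42 m^3/s.

107.42


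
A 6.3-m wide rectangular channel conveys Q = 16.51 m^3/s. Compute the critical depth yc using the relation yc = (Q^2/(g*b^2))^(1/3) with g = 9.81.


Using yc = (Q^2 / (g * b^2))^(1/3):
Q^2 = 16.51^2 = 272.58.
g * b^2 = 9.81 * 6.3^2 = 9.81 * 39.69 = 389.36.
Q^2 / (g*b^2) = 272.58 / 389.36 = 0.7001.
yc = 0.7001^(1/3) = 0.8879 m.

0.8879


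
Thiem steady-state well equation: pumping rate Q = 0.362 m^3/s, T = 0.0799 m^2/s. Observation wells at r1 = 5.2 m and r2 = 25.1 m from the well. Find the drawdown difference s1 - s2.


Thiem equation: s1 - s2 = Q/(2*pi*T) * ln(r2/r1).
ln(r2/r1) = ln(25.1/5.2) = 1.5742.
Q/(2*pi*T) = 0.362 / (2*pi*0.0799) = 0.362 / 0.502 = 0.7211.
s1 - s2 = 0.7211 * 1.5742 = 1.1351 m.

1.1351


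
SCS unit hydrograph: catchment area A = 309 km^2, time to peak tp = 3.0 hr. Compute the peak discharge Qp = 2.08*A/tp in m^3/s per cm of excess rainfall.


SCS formula: Qp = 2.08 * A / tp.
Qp = 2.08 * 309 / 3.0
   = 642.72 / 3.0
   = 214.24 m^3/s per cm.

214.24


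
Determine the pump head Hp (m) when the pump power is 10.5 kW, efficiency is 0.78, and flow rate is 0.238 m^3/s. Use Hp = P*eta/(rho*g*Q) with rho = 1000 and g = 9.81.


Pump head formula: Hp = P * eta / (rho * g * Q).
Numerator: P * eta = 10.5 * 1000 * 0.78 = 8190.0 W.
Denominator: rho * g * Q = 1000 * 9.81 * 0.238 = 2334.78.
Hp = 8190.0 / 2334.78 = 3.51 m.

3.51


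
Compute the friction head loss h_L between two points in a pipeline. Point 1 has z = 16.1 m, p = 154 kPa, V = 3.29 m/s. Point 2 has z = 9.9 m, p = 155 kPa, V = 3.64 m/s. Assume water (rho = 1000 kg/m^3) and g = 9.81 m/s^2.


Total head at each section: H = z + p/(rho*g) + V^2/(2g).
H1 = 16.1 + 154*1000/(1000*9.81) + 3.29^2/(2*9.81)
   = 16.1 + 15.698 + 0.5517
   = 32.35 m.
H2 = 9.9 + 155*1000/(1000*9.81) + 3.64^2/(2*9.81)
   = 9.9 + 15.8 + 0.6753
   = 26.376 m.
h_L = H1 - H2 = 32.35 - 26.376 = 5.974 m.

5.974


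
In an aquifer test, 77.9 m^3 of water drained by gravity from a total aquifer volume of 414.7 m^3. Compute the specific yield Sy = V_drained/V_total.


Specific yield Sy = Volume drained / Total volume.
Sy = 77.9 / 414.7
   = 0.1878.

0.1878


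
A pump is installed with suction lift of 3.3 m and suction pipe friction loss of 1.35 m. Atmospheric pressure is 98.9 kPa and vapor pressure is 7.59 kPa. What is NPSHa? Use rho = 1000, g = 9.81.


NPSHa = p_atm/(rho*g) - z_s - hf_s - p_vap/(rho*g).
p_atm/(rho*g) = 98.9*1000 / (1000*9.81) = 10.082 m.
p_vap/(rho*g) = 7.59*1000 / (1000*9.81) = 0.774 m.
NPSHa = 10.082 - 3.3 - 1.35 - 0.774
      = 4.66 m.

4.66


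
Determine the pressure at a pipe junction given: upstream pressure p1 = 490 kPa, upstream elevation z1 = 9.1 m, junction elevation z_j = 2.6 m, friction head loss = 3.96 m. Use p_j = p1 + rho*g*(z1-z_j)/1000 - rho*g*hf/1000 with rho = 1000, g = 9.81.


Junction pressure: p_j = p1 + rho*g*(z1 - z_j)/1000 - rho*g*hf/1000.
Elevation term = 1000*9.81*(9.1 - 2.6)/1000 = 63.765 kPa.
Friction term = 1000*9.81*3.96/1000 = 38.848 kPa.
p_j = 490 + 63.765 - 38.848 = 514.92 kPa.

514.92


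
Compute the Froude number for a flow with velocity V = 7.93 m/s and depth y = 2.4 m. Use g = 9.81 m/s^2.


The Froude number is defined as Fr = V / sqrt(g*y).
g*y = 9.81 * 2.4 = 23.544.
sqrt(g*y) = sqrt(23.544) = 4.8522.
Fr = 7.93 / 4.8522 = 1.6343.

1.6343


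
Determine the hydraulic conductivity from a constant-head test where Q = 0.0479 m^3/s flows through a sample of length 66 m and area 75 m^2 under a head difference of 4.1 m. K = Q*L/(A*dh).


From K = Q*L / (A*dh):
Numerator: Q*L = 0.0479 * 66 = 3.1614.
Denominator: A*dh = 75 * 4.1 = 307.5.
K = 3.1614 / 307.5 = 0.010281 m/s.

0.010281


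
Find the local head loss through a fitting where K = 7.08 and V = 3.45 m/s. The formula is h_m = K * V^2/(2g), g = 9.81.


Minor loss formula: h_m = K * V^2/(2g).
V^2 = 3.45^2 = 11.9025.
V^2/(2g) = 11.9025 / 19.62 = 0.6067 m.
h_m = 7.08 * 0.6067 = 4.2951 m.

4.2951


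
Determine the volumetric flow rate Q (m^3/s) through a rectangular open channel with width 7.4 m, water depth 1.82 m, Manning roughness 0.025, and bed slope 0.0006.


For a rectangular channel, the cross-sectional area A = b * y = 7.4 * 1.82 = 13.47 m^2.
The wetted perimeter P = b + 2y = 7.4 + 2*1.82 = 11.04 m.
Hydraulic radius R = A/P = 13.47/11.04 = 1.2199 m.
Velocity V = (1/n)*R^(2/3)*S^(1/2) = (1/0.025)*1.2199^(2/3)*0.0006^(1/2) = 1.1186 m/s.
Discharge Q = A * V = 13.47 * 1.1186 = 15.066 m^3/s.

15.066


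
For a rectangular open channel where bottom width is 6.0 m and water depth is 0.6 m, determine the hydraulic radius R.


For a rectangular section:
Flow area A = b * y = 6.0 * 0.6 = 3.6 m^2.
Wetted perimeter P = b + 2y = 6.0 + 2*0.6 = 7.2 m.
Hydraulic radius R = A/P = 3.6 / 7.2 = 0.5 m.

0.5


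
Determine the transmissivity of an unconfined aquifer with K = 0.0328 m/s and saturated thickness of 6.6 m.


Transmissivity is defined as T = K * h.
T = 0.0328 * 6.6
  = 0.2165 m^2/s.

0.2165


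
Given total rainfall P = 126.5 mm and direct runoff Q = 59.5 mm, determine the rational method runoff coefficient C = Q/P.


The runoff coefficient C = runoff depth / rainfall depth.
C = 59.5 / 126.5
  = 0.4704.

0.4704


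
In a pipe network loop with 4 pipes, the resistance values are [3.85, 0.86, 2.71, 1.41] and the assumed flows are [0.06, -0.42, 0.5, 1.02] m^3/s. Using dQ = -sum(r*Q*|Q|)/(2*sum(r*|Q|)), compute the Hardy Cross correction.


Numerator terms (r*Q*|Q|): 3.85*0.06*|0.06| = 0.0139; 0.86*-0.42*|-0.42| = -0.1517; 2.71*0.5*|0.5| = 0.6775; 1.41*1.02*|1.02| = 1.467.
Sum of numerator = 2.0066.
Denominator terms (r*|Q|): 3.85*|0.06| = 0.231; 0.86*|-0.42| = 0.3612; 2.71*|0.5| = 1.355; 1.41*|1.02| = 1.4382.
2 * sum of denominator = 2 * 3.3854 = 6.7708.
dQ = -2.0066 / 6.7708 = -0.2964 m^3/s.

-0.2964


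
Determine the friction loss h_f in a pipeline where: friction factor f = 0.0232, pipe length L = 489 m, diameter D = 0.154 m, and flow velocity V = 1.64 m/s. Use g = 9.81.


Darcy-Weisbach equation: h_f = f * (L/D) * V^2/(2g).
f * L/D = 0.0232 * 489/0.154 = 73.6675.
V^2/(2g) = 1.64^2 / (2*9.81) = 2.6896 / 19.62 = 0.1371 m.
h_f = 73.6675 * 0.1371 = 10.099 m.

10.099


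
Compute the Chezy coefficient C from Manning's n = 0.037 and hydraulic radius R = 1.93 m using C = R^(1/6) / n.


The Chezy coefficient relates to Manning's n through C = R^(1/6) / n.
R^(1/6) = 1.93^(1/6) = 1.115817.
C = 1.115817 / 0.037 = 30.16 m^(1/2)/s.

30.16


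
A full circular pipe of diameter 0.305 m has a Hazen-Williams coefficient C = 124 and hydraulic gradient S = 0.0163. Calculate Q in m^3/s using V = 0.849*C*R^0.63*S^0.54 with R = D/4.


For a full circular pipe, R = D/4 = 0.305/4 = 0.0762 m.
V = 0.849 * 124 * 0.0762^0.63 * 0.0163^0.54
  = 0.849 * 124 * 0.197611 * 0.108288
  = 2.2528 m/s.
Pipe area A = pi*D^2/4 = pi*0.305^2/4 = 0.0731 m^2.
Q = A * V = 0.0731 * 2.2528 = 0.1646 m^3/s.

0.1646


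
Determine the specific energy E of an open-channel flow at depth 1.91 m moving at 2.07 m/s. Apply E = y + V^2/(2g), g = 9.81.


Specific energy E = y + V^2/(2g).
Velocity head = V^2/(2g) = 2.07^2 / (2*9.81) = 4.2849 / 19.62 = 0.2184 m.
E = 1.91 + 0.2184 = 2.1284 m.

2.1284


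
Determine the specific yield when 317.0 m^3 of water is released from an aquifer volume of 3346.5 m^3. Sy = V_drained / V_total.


Specific yield Sy = Volume drained / Total volume.
Sy = 317.0 / 3346.5
   = 0.0947.

0.0947


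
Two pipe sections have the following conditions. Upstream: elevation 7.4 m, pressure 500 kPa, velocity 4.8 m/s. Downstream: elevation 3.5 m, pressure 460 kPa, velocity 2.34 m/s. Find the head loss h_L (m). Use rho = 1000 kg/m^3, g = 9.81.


Total head at each section: H = z + p/(rho*g) + V^2/(2g).
H1 = 7.4 + 500*1000/(1000*9.81) + 4.8^2/(2*9.81)
   = 7.4 + 50.968 + 1.1743
   = 59.543 m.
H2 = 3.5 + 460*1000/(1000*9.81) + 2.34^2/(2*9.81)
   = 3.5 + 46.891 + 0.2791
   = 50.67 m.
h_L = H1 - H2 = 59.543 - 50.67 = 8.873 m.

8.873


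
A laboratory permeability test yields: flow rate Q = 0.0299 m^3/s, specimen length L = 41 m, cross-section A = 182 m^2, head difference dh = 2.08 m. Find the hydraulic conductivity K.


From K = Q*L / (A*dh):
Numerator: Q*L = 0.0299 * 41 = 1.2259.
Denominator: A*dh = 182 * 2.08 = 378.56.
K = 1.2259 / 378.56 = 0.003238 m/s.

0.003238


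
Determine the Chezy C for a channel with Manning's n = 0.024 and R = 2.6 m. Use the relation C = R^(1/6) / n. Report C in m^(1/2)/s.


The Chezy coefficient relates to Manning's n through C = R^(1/6) / n.
R^(1/6) = 2.6^(1/6) = 1.172633.
C = 1.172633 / 0.024 = 48.86 m^(1/2)/s.

48.86


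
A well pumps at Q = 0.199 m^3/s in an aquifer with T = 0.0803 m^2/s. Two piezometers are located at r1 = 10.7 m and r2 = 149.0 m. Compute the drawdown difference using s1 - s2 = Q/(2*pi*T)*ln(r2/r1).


Thiem equation: s1 - s2 = Q/(2*pi*T) * ln(r2/r1).
ln(r2/r1) = ln(149.0/10.7) = 2.6337.
Q/(2*pi*T) = 0.199 / (2*pi*0.0803) = 0.199 / 0.5045 = 0.3944.
s1 - s2 = 0.3944 * 2.6337 = 1.0388 m.

1.0388


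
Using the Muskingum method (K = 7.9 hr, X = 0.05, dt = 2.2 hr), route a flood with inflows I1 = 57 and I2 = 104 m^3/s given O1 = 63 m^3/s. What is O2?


Muskingum coefficients:
denom = 2*K*(1-X) + dt = 2*7.9*(1-0.05) + 2.2 = 17.21.
C0 = (dt - 2*K*X)/denom = (2.2 - 2*7.9*0.05)/17.21 = 0.0819.
C1 = (dt + 2*K*X)/denom = (2.2 + 2*7.9*0.05)/17.21 = 0.1737.
C2 = (2*K*(1-X) - dt)/denom = 0.7443.
O2 = C0*I2 + C1*I1 + C2*O1
   = 0.0819*104 + 0.1737*57 + 0.7443*63
   = 65.32 m^3/s.

65.32


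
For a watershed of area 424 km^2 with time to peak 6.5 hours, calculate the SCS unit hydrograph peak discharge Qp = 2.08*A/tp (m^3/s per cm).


SCS formula: Qp = 2.08 * A / tp.
Qp = 2.08 * 424 / 6.5
   = 881.92 / 6.5
   = 135.68 m^3/s per cm.

135.68


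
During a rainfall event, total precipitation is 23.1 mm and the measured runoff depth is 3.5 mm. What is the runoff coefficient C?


The runoff coefficient C = runoff depth / rainfall depth.
C = 3.5 / 23.1
  = 0.1515.

0.1515


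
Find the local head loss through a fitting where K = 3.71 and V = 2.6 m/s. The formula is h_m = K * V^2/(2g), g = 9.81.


Minor loss formula: h_m = K * V^2/(2g).
V^2 = 2.6^2 = 6.76.
V^2/(2g) = 6.76 / 19.62 = 0.3445 m.
h_m = 3.71 * 0.3445 = 1.2783 m.

1.2783


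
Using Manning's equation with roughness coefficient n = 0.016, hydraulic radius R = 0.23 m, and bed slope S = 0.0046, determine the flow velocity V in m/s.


Manning's equation gives V = (1/n) * R^(2/3) * S^(1/2).
First, compute R^(2/3) = 0.23^(2/3) = 0.3754.
Next, S^(1/2) = 0.0046^(1/2) = 0.067823.
Then 1/n = 1/0.016 = 62.5.
V = 62.5 * 0.3754 * 0.067823 = 1.5913 m/s.

1.5913


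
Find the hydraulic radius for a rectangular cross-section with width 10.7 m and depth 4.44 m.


For a rectangular section:
Flow area A = b * y = 10.7 * 4.44 = 47.51 m^2.
Wetted perimeter P = b + 2y = 10.7 + 2*4.44 = 19.58 m.
Hydraulic radius R = A/P = 47.51 / 19.58 = 2.4264 m.

2.4264


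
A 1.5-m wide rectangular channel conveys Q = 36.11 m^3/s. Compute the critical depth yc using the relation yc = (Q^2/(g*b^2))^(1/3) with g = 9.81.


Using yc = (Q^2 / (g * b^2))^(1/3):
Q^2 = 36.11^2 = 1303.93.
g * b^2 = 9.81 * 1.5^2 = 9.81 * 2.25 = 22.07.
Q^2 / (g*b^2) = 1303.93 / 22.07 = 59.0816.
yc = 59.0816^(1/3) = 3.8946 m.

3.8946


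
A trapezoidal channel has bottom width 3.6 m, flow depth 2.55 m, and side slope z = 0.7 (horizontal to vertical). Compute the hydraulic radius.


For a trapezoidal section with side slope z:
A = (b + z*y)*y = (3.6 + 0.7*2.55)*2.55 = 13.732 m^2.
P = b + 2*y*sqrt(1 + z^2) = 3.6 + 2*2.55*sqrt(1 + 0.7^2) = 9.825 m.
R = A/P = 13.732 / 9.825 = 1.3976 m.

1.3976


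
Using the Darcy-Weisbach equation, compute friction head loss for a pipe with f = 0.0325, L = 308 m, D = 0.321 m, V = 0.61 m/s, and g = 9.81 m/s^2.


Darcy-Weisbach equation: h_f = f * (L/D) * V^2/(2g).
f * L/D = 0.0325 * 308/0.321 = 31.1838.
V^2/(2g) = 0.61^2 / (2*9.81) = 0.3721 / 19.62 = 0.019 m.
h_f = 31.1838 * 0.019 = 0.591 m.

0.591


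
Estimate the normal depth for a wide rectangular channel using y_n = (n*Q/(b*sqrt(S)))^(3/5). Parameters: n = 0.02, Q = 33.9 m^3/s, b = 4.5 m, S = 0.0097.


We use the wide-channel approximation y_n = (n*Q/(b*sqrt(S)))^(3/5).
sqrt(S) = sqrt(0.0097) = 0.098489.
Numerator: n*Q = 0.02 * 33.9 = 0.678.
Denominator: b*sqrt(S) = 4.5 * 0.098489 = 0.4432.
arg = 1.5298.
y_n = 1.5298^(3/5) = 1.2906 m.

1.2906


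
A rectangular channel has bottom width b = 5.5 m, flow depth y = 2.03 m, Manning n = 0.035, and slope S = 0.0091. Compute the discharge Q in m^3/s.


For a rectangular channel, the cross-sectional area A = b * y = 5.5 * 2.03 = 11.16 m^2.
The wetted perimeter P = b + 2y = 5.5 + 2*2.03 = 9.56 m.
Hydraulic radius R = A/P = 11.16/9.56 = 1.1679 m.
Velocity V = (1/n)*R^(2/3)*S^(1/2) = (1/0.035)*1.1679^(2/3)*0.0091^(1/2) = 3.0226 m/s.
Discharge Q = A * V = 11.16 * 3.0226 = 33.748 m^3/s.

33.748


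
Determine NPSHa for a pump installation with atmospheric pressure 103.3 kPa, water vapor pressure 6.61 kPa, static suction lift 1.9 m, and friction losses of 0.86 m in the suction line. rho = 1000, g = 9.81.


NPSHa = p_atm/(rho*g) - z_s - hf_s - p_vap/(rho*g).
p_atm/(rho*g) = 103.3*1000 / (1000*9.81) = 10.53 m.
p_vap/(rho*g) = 6.61*1000 / (1000*9.81) = 0.674 m.
NPSHa = 10.53 - 1.9 - 0.86 - 0.674
      = 7.1 m.

7.1


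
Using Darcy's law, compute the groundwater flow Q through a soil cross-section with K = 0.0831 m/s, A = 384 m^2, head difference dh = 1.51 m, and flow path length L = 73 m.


Darcy's law: Q = K * A * i, where i = dh/L.
Hydraulic gradient i = 1.51 / 73 = 0.020685.
Q = 0.0831 * 384 * 0.020685
  = 0.6601 m^3/s.

0.6601


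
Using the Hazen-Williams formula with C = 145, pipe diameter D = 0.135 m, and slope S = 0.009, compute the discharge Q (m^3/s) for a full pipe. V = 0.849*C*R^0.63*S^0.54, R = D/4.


For a full circular pipe, R = D/4 = 0.135/4 = 0.0338 m.
V = 0.849 * 145 * 0.0338^0.63 * 0.009^0.54
  = 0.849 * 145 * 0.118253 * 0.078576
  = 1.1439 m/s.
Pipe area A = pi*D^2/4 = pi*0.135^2/4 = 0.0143 m^2.
Q = A * V = 0.0143 * 1.1439 = 0.0164 m^3/s.

0.0164


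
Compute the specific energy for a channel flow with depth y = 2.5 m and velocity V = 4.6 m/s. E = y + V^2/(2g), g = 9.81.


Specific energy E = y + V^2/(2g).
Velocity head = V^2/(2g) = 4.6^2 / (2*9.81) = 21.16 / 19.62 = 1.0785 m.
E = 2.5 + 1.0785 = 3.5785 m.

3.5785


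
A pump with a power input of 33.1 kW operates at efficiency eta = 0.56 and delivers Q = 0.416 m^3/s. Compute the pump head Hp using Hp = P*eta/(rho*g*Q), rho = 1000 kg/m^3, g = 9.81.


Pump head formula: Hp = P * eta / (rho * g * Q).
Numerator: P * eta = 33.1 * 1000 * 0.56 = 18536.0 W.
Denominator: rho * g * Q = 1000 * 9.81 * 0.416 = 4080.96.
Hp = 18536.0 / 4080.96 = 4.54 m.

4.54


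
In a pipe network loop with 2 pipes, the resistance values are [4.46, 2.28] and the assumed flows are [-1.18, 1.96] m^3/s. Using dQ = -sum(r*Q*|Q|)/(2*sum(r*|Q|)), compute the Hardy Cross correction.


Numerator terms (r*Q*|Q|): 4.46*-1.18*|-1.18| = -6.2101; 2.28*1.96*|1.96| = 8.7588.
Sum of numerator = 2.5487.
Denominator terms (r*|Q|): 4.46*|-1.18| = 5.2628; 2.28*|1.96| = 4.4688.
2 * sum of denominator = 2 * 9.7316 = 19.4632.
dQ = -2.5487 / 19.4632 = -0.131 m^3/s.

-0.131


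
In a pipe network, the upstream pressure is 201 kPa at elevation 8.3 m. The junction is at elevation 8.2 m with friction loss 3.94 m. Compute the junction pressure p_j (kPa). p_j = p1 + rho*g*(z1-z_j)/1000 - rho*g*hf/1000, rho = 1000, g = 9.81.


Junction pressure: p_j = p1 + rho*g*(z1 - z_j)/1000 - rho*g*hf/1000.
Elevation term = 1000*9.81*(8.3 - 8.2)/1000 = 0.981 kPa.
Friction term = 1000*9.81*3.94/1000 = 38.651 kPa.
p_j = 201 + 0.981 - 38.651 = 163.33 kPa.

163.33


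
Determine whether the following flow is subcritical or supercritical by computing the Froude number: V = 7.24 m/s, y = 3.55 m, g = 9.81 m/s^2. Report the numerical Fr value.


The Froude number is defined as Fr = V / sqrt(g*y).
g*y = 9.81 * 3.55 = 34.8255.
sqrt(g*y) = sqrt(34.8255) = 5.9013.
Fr = 7.24 / 5.9013 = 1.2268.
Since Fr > 1, the flow is supercritical.

1.2268


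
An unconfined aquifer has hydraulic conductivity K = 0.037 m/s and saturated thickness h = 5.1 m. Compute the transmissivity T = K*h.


Transmissivity is defined as T = K * h.
T = 0.037 * 5.1
  = 0.1887 m^2/s.

0.1887


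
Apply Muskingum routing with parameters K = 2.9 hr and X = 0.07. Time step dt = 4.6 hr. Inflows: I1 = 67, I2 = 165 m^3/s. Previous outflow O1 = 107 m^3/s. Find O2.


Muskingum coefficients:
denom = 2*K*(1-X) + dt = 2*2.9*(1-0.07) + 4.6 = 9.994.
C0 = (dt - 2*K*X)/denom = (4.6 - 2*2.9*0.07)/9.994 = 0.4197.
C1 = (dt + 2*K*X)/denom = (4.6 + 2*2.9*0.07)/9.994 = 0.5009.
C2 = (2*K*(1-X) - dt)/denom = 0.0794.
O2 = C0*I2 + C1*I1 + C2*O1
   = 0.4197*165 + 0.5009*67 + 0.0794*107
   = 111.3 m^3/s.

111.3


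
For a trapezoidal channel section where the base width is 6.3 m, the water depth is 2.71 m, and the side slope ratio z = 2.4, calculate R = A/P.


For a trapezoidal section with side slope z:
A = (b + z*y)*y = (6.3 + 2.4*2.71)*2.71 = 34.699 m^2.
P = b + 2*y*sqrt(1 + z^2) = 6.3 + 2*2.71*sqrt(1 + 2.4^2) = 20.392 m.
R = A/P = 34.699 / 20.392 = 1.7016 m.

1.7016


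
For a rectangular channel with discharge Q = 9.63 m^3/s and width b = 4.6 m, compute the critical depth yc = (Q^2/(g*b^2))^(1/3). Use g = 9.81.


Using yc = (Q^2 / (g * b^2))^(1/3):
Q^2 = 9.63^2 = 92.74.
g * b^2 = 9.81 * 4.6^2 = 9.81 * 21.16 = 207.58.
Q^2 / (g*b^2) = 92.74 / 207.58 = 0.4468.
yc = 0.4468^(1/3) = 0.7645 m.

0.7645


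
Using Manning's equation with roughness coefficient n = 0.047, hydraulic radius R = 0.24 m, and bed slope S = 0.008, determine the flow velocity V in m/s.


Manning's equation gives V = (1/n) * R^(2/3) * S^(1/2).
First, compute R^(2/3) = 0.24^(2/3) = 0.3862.
Next, S^(1/2) = 0.008^(1/2) = 0.089443.
Then 1/n = 1/0.047 = 21.28.
V = 21.28 * 0.3862 * 0.089443 = 0.7349 m/s.

0.7349
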